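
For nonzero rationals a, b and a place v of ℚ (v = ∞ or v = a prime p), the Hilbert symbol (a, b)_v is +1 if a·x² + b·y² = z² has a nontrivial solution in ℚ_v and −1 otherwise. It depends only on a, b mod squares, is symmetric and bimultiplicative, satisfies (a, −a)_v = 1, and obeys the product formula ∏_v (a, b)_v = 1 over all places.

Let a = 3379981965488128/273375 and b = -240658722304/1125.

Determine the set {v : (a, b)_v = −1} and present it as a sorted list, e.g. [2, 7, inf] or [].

(a, b) ≡ (105, -1430) mod (ℚ^×)²; places V = {2, 3, 5, 7, 11, 13, 37, ∞}.
(a,b)_5: α=-3, u≡4; β=-3, v≡4 (mod 5); (4|5)=+1, (4|5)=+1; sign (−1)^0·+1^-3·+1^-3 = +1.
(a,b)_2: α=12, β=9; u≡1, v≡5 (mod 8); ε(u)ε(v)=0·0, αω(v)=12·1, βω(u)=9·0; sum ≡ 0  ⇒  +1.
(a,b)_37: α=0, u≡5; β=2, v≡8 (mod 37); (5|37)=-1, (8|37)=-1; sign (−1)^0·-1^2·-1^0 = +1.
(a,b)_3: α=-7, u≡2; β=-2, v≡1 (mod 3); (2|3)=-1, (1|3)=+1; sign (−1)^0·-1^-2·+1^-7 = +1.
(a,b)_7: α=9, u≡4; β=4, v≡6 (mod 7); (4|7)=+1, (6|7)=-1; sign (−1)^0·+1^4·-1^9 = -1.
(a,b)_11: α=2, u≡6; β=1, v≡6 (mod 11); (6|11)=-1, (6|11)=-1; sign (−1)^0·-1^1·-1^2 = -1.
(a,b)_13: α=2, u≡10; β=1, v≡5 (mod 13); (10|13)=+1, (5|13)=-1; sign (−1)^0·+1^1·-1^2 = +1.
(a,b)_∞: sgn(105)=+, sgn(-1430)=−, so +1.
Ram(105, -1430) = {7, 11}; no ℚ_7-point on the conic.

[7, 11]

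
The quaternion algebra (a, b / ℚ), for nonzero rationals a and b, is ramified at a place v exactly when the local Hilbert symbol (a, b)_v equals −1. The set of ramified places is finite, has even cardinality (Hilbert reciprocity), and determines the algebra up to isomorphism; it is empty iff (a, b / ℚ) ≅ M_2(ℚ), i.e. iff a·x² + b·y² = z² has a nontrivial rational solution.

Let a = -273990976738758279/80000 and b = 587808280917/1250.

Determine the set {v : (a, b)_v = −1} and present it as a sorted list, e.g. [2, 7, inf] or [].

[2, 3, 17, 19]

(a, b) ≡ (-8398, 25194) mod (ℚ^×)²; places V = {2, 3, 5, 7, 11, 13, 17, 19, 23, ∞}.
(a,b)_23: α=0, u≡20; β=2, v≡8 (mod 23); (20|23)=-1, (8|23)=+1; sign (−1)^0·-1^2·+1^0 = +1.
(a,b)_3: α=2, u≡2; β=7, v≡1 (mod 3); (2|3)=-1, (1|3)=+1; sign (−1)^0·-1^7·+1^2 = -1.
(a,b)_∞: sgn(-8398)=−, sgn(25194)=+, so +1.
(a,b)_17: α=5, u≡15; β=1, v≡10 (mod 17); (15|17)=+1, (10|17)=-1; sign (−1)^0·+1^1·-1^5 = -1.
(a,b)_13: α=1, u≡4; β=1, v≡9 (mod 13); (4|13)=+1, (9|13)=+1; sign (−1)^0·+1^1·+1^1 = +1.
(a,b)_11: α=6, u≡2; β=2, v≡4 (mod 11); (2|11)=-1, (4|11)=+1; sign (−1)^0·-1^2·+1^6 = +1.
(a,b)_19: α=1, u≡3; β=1, v≡12 (mod 19); (3|19)=-1, (12|19)=-1; sign (−1)^1·-1^1·-1^1 = -1.
(a,b)_7: α=2, u≡2; β=0, v≡1 (mod 7); (2|7)=+1, (1|7)=+1; sign (−1)^0·+1^0·+1^2 = +1.
(a,b)_2: α=-7, β=-1; u≡1, v≡5 (mod 8); ε(u)ε(v)=0·0, αω(v)=-7·1, βω(u)=-1·0; sum ≡ 1  ⇒  -1.
(a,b)_5: α=-4, u≡2; β=-4, v≡1 (mod 5); (2|5)=-1, (1|5)=+1; sign (−1)^0·-1^-4·+1^-4 = +1.
(-8398, 25194 / ℚ) ramifies at {2, 3, 17, 19}: a division algebra.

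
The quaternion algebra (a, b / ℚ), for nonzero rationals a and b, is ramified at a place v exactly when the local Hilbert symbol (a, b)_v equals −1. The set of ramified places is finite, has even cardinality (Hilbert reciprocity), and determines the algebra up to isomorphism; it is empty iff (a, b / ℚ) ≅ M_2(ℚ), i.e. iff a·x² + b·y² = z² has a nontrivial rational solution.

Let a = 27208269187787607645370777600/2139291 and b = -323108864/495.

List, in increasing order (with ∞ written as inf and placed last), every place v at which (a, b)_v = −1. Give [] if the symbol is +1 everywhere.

[11, 37]

Mod squares: a ≡ 5291, b ≡ -1084655. Check v ∈ {∞, 2, 3, 5, 7, 11, 13, 37, 41, 43}.
v=3: a=3^-4·(≡2), b=3^-2·(≡1) mod 3; (2|3)=-1, (1|3)=+1; (−1)^{-4·-2·1}·(-1)^-2·(+1)^-4 = +1.
v=2: v_2(a)=16, v_2(b)=14; units ≡ 3, 1 (mod 8); ε·ε+αω+βω = 1·0+16·0+14·1 ≡ 0  ⇒  (a,b)_2 = +1.
v=5: a=5^2·(≡4), b=5^-1·(≡4) mod 5; (4|5)=+1, (4|5)=+1; (−1)^{2·-1·2}·(+1)^-1·(+1)^2 = +1.
v=13: a=13^7·(≡9), b=13^1·(≡3) mod 13; (9|13)=+1, (3|13)=+1; (−1)^{7·1·6}·(+1)^1·(+1)^7 = +1.
v=∞: 5291 > 0 and -1084655 < 0  ⇒  (a,b)_∞ = +1.
v=11: a=11^-1·(≡6), b=11^-1·(≡10) mod 11; (6|11)=-1, (10|11)=-1; (−1)^{-1·-1·5}·(-1)^-1·(-1)^-1 = -1.
v=7: a=7^-4·(≡3), b=7^0·(≡4) mod 7; (3|7)=-1, (4|7)=+1; (−1)^{-4·0·3}·(-1)^0·(+1)^-4 = +1.
v=43: a=43^2·(≡33), b=43^0·(≡32) mod 43; (33|43)=-1, (32|43)=-1; (−1)^{2·0·21}·(-1)^0·(-1)^2 = +1.
v=41: a=41^4·(≡39), b=41^1·(≡37) mod 41; (39|41)=+1, (37|41)=+1; (−1)^{4·1·20}·(+1)^1·(+1)^4 = +1.
v=37: a=37^3·(≡13), b=37^1·(≡26) mod 37; (13|37)=-1, (26|37)=+1; (−1)^{3·1·18}·(-1)^1·(+1)^3 = -1.
(5291, -1084655 / ℚ) ramifies at {11, 37}: a division algebra.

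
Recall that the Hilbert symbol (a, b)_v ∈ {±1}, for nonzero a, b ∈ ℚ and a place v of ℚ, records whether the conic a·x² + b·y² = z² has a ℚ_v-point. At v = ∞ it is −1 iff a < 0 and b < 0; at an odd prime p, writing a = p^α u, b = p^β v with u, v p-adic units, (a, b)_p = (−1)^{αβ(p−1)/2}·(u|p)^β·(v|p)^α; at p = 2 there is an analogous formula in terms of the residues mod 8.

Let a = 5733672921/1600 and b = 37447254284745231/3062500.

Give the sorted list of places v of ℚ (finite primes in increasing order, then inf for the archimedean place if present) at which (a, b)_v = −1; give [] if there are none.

Mod squares: a ≡ 662929, b ≡ 20550799. Check v ∈ {∞, 2, 3, 5, 7, 17, 19, 23, 31, 37, 41}.
v=41: a=41^1·(≡11), b=41^1·(≡27) mod 41; (11|41)=-1, (27|41)=-1; (−1)^{1·1·20}·(-1)^1·(-1)^1 = +1.
v=37: a=37^1·(≡28), b=37^1·(≡20) mod 37; (28|37)=+1, (20|37)=-1; (−1)^{1·1·18}·(+1)^1·(-1)^1 = -1.
v=∞: 662929 > 0 and 20550799 > 0  ⇒  (a,b)_∞ = +1.
v=31: a=31^2·(≡20), b=31^3·(≡4) mod 31; (20|31)=+1, (4|31)=+1; (−1)^{2·3·15}·(+1)^3·(+1)^2 = +1.
v=17: a=17^0·(≡6), b=17^2·(≡4) mod 17; (6|17)=-1, (4|17)=+1; (−1)^{0·2·8}·(-1)^2·(+1)^0 = +1.
v=2: v_2(a)=-6, v_2(b)=-2; units ≡ 1, 7 (mod 8); ε·ε+αω+βω = 0·1+-6·0+-2·0 ≡ 0  ⇒  (a,b)_2 = +1.
v=3: a=3^2·(≡1), b=3^8·(≡1) mod 3; (1|3)=+1, (1|3)=+1; (−1)^{2·8·1}·(+1)^8·(+1)^2 = +1.
v=23: a=23^1·(≡18), b=23^1·(≡8) mod 23; (18|23)=+1, (8|23)=+1; (−1)^{1·1·11}·(+1)^1·(+1)^1 = -1.
v=5: a=5^-2·(≡4), b=5^-6·(≡1) mod 5; (4|5)=+1, (1|5)=+1; (−1)^{-2·-6·2}·(+1)^-6·(+1)^-2 = +1.
v=19: a=19^1·(≡7), b=19^1·(≡15) mod 19; (7|19)=+1, (15|19)=-1; (−1)^{1·1·9}·(+1)^1·(-1)^1 = +1.
v=7: a=7^0·(≡1), b=7^-2·(≡6) mod 7; (1|7)=+1, (6|7)=-1; (−1)^{0·-2·3}·(+1)^-2·(-1)^0 = +1.
Ram(662929, 20550799) = {23, 37}; no ℚ_23-point on the conic.

[23, 37]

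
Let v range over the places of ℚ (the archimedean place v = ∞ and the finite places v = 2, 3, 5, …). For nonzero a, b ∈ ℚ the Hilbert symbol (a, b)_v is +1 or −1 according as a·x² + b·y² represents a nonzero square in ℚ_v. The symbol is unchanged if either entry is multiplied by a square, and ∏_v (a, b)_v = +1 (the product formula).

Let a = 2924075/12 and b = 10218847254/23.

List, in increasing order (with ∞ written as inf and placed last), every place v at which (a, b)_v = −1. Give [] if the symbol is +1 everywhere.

[7, 31]

(a, b) ≡ (7161, 106398138) mod (ℚ^×)²; places V = {2, 3, 5, 7, 11, 17, 19, 23, 31, 47, ∞}.
(a,b)_23: α=0, u≡9; β=-1, v≡16 (mod 23); (9|23)=+1, (16|23)=+1; sign (−1)^0·+1^-1·+1^0 = +1.
(a,b)_2: α=-2, β=1; u≡1, v≡5 (mod 8); ε(u)ε(v)=0·0, αω(v)=-2·1, βω(u)=1·0; sum ≡ 0  ⇒  +1.
(a,b)_5: α=2, u≡4; β=0, v≡3 (mod 5); (4|5)=+1, (3|5)=-1; sign (−1)^0·+1^0·-1^2 = +1.
(a,b)_17: α=0, u≡2; β=1, v≡3 (mod 17); (2|17)=+1, (3|17)=-1; sign (−1)^0·+1^1·-1^0 = +1.
(a,b)_7: α=3, u≡4; β=1, v≡4 (mod 7); (4|7)=+1, (4|7)=+1; sign (−1)^1·+1^1·+1^3 = -1.
(a,b)_∞: sgn(7161)=+, sgn(106398138)=+, so +1.
(a,b)_11: α=1, u≡10; β=1, v≡1 (mod 11); (10|11)=-1, (1|11)=+1; sign (−1)^1·-1^1·+1^1 = +1.
(a,b)_47: α=0, u≡21; β=2, v≡32 (mod 47); (21|47)=+1, (32|47)=+1; sign (−1)^0·+1^2·+1^0 = +1.
(a,b)_31: α=1, u≡20; β=1, v≡8 (mod 31); (20|31)=+1, (8|31)=+1; sign (−1)^1·+1^1·+1^1 = -1.
(a,b)_3: α=-1, u≡2; β=1, v≡1 (mod 3); (2|3)=-1, (1|3)=+1; sign (−1)^1·-1^1·+1^-1 = +1.
(a,b)_19: α=0, u≡9; β=1, v≡10 (mod 19); (9|19)=+1, (10|19)=-1; sign (−1)^0·+1^1·-1^0 = +1.
|Ram(7161, 106398138)| = 2, even; anisotropic at {7, 31}.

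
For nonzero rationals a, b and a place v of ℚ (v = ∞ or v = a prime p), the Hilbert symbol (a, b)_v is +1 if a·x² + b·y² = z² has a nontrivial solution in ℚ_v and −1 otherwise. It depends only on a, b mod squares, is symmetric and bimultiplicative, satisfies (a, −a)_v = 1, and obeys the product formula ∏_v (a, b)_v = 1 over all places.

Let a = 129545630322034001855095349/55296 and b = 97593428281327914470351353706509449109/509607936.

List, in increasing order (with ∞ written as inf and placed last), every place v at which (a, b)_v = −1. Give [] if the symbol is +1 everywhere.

(a, b) ≡ (12126, 136466286) mod (ℚ^×)²; places V = {2, 3, 7, 11, 13, 23, 29, 37, 41, 43, 47, ∞}.
(a,b)_3: α=-3, u≡1; β=-5, v≡2 (mod 3); (1|3)=+1, (2|3)=-1; sign (−1)^1·+1^-5·-1^-3 = +1.
(a,b)_13: α=0, u≡1; β=2, v≡11 (mod 13); (1|13)=+1, (11|13)=-1; sign (−1)^0·+1^2·-1^0 = +1.
(a,b)_29: α=2, u≡13; β=3, v≡7 (mod 29); (13|29)=+1, (7|29)=+1; sign (−1)^0·+1^3·+1^2 = +1.
(a,b)_23: α=6, u≡14; β=8, v≡3 (mod 23); (14|23)=-1, (3|23)=+1; sign (−1)^0·-1^8·+1^6 = +1.
(a,b)_41: α=2, u≡10; β=3, v≡37 (mod 41); (10|41)=+1, (37|41)=+1; sign (−1)^0·+1^3·+1^2 = +1.
(a,b)_47: α=1, u≡40; β=1, v≡26 (mod 47); (40|47)=-1, (26|47)=-1; sign (−1)^1·-1^1·-1^1 = -1.
(a,b)_43: α=3, u≡35; β=4, v≡14 (mod 43); (35|43)=+1, (14|43)=+1; sign (−1)^0·+1^4·+1^3 = +1.
(a,b)_37: α=2, u≡7; β=3, v≡28 (mod 37); (7|37)=+1, (28|37)=+1; sign (−1)^0·+1^3·+1^2 = +1.
(a,b)_11: α=2, u≡4; β=1, v≡6 (mod 11); (4|11)=+1, (6|11)=-1; sign (−1)^0·+1^1·-1^2 = +1.
(a,b)_2: α=-11, β=-21; u≡7, v≡7 (mod 8); ε(u)ε(v)=1·1, αω(v)=-11·0, βω(u)=-21·0; sum ≡ 1  ⇒  -1.
(a,b)_7: α=0, u≡4; β=2, v≡5 (mod 7); (4|7)=+1, (5|7)=-1; sign (−1)^0·+1^2·-1^0 = +1.
(a,b)_∞: sgn(12126)=+, sgn(136466286)=+, so +1.
(12126, 136466286 / ℚ) ramifies at {2, 47}: a division algebra.

[2, 47]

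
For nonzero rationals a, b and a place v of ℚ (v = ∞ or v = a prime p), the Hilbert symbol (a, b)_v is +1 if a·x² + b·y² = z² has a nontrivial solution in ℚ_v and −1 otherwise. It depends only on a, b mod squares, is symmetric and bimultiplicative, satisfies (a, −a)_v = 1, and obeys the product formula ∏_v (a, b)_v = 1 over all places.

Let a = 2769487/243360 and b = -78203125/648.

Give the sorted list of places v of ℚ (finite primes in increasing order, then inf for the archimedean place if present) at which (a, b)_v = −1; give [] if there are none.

Mod squares: a ≡ 70, b ≡ -10010. Check v ∈ {∞, 2, 3, 5, 7, 11, 13, 17, 37}.
v=5: a=5^-1·(≡1), b=5^7·(≡3) mod 5; (1|5)=+1, (3|5)=-1; (−1)^{-1·7·2}·(+1)^7·(-1)^-1 = -1.
v=17: a=17^2·(≡16), b=17^0·(≡10) mod 17; (16|17)=+1, (10|17)=-1; (−1)^{2·0·8}·(+1)^0·(-1)^2 = +1.
v=37: a=37^2·(≡9), b=37^0·(≡2) mod 37; (9|37)=+1, (2|37)=-1; (−1)^{2·0·18}·(+1)^0·(-1)^2 = +1.
v=11: a=11^0·(≡4), b=11^1·(≡9) mod 11; (4|11)=+1, (9|11)=+1; (−1)^{0·1·5}·(+1)^1·(+1)^0 = +1.
v=3: a=3^-2·(≡1), b=3^-4·(≡1) mod 3; (1|3)=+1, (1|3)=+1; (−1)^{-2·-4·1}·(+1)^-4·(+1)^-2 = +1.
v=7: a=7^1·(≡3), b=7^1·(≡5) mod 7; (3|7)=-1, (5|7)=-1; (−1)^{1·1·3}·(-1)^1·(-1)^1 = -1.
v=2: v_2(a)=-5, v_2(b)=-3; units ≡ 3, 3 (mod 8); ε·ε+αω+βω = 1·1+-5·1+-3·1 ≡ 1  ⇒  (a,b)_2 = -1.
v=∞: 70 > 0 and -10010 < 0  ⇒  (a,b)_∞ = +1.
v=13: a=13^-2·(≡11), b=13^1·(≡9) mod 13; (11|13)=-1, (9|13)=+1; (−1)^{-2·1·6}·(-1)^1·(+1)^-2 = -1.
(70, -10010 / ℚ) ramifies at {2, 5, 7, 13}: a division algebra.

[2, 5, 7, 13]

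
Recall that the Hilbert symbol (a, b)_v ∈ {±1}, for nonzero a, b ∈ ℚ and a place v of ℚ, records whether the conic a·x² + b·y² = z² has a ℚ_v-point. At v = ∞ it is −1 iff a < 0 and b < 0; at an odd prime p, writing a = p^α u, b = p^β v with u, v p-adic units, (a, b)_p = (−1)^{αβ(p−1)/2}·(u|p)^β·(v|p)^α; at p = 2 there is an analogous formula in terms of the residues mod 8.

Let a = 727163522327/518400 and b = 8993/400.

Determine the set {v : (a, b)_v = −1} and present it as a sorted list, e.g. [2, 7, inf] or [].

[31, 37]

(a, b) ≡ (49666247, 17) mod (ℚ^×)²; places V = {2, 3, 5, 11, 17, 19, 23, 31, 37, 43, 53, ∞}.
(a,b)_43: α=1, u≡38; β=0, v≡17 (mod 43); (38|43)=+1, (17|43)=+1; sign (−1)^0·+1^0·+1^1 = +1.
(a,b)_2: α=-8, β=-4; u≡7, v≡1 (mod 8); ε(u)ε(v)=1·0, αω(v)=-8·0, βω(u)=-4·0; sum ≡ 0  ⇒  +1.
(a,b)_17: α=0, u≡15; β=1, v≡4 (mod 17); (15|17)=+1, (4|17)=+1; sign (−1)^0·+1^1·+1^0 = +1.
(a,b)_19: α=1, u≡14; β=0, v≡6 (mod 19); (14|19)=-1, (6|19)=+1; sign (−1)^0·-1^0·+1^1 = +1.
(a,b)_5: α=-2, u≡2; β=-2, v≡3 (mod 5); (2|5)=-1, (3|5)=-1; sign (−1)^0·-1^-2·-1^-2 = +1.
(a,b)_23: α=0, u≡12; β=2, v≡7 (mod 23); (12|23)=+1, (7|23)=-1; sign (−1)^0·+1^2·-1^0 = +1.
(a,b)_∞: sgn(49666247)=+, sgn(17)=+, so +1.
(a,b)_53: α=1, u≡49; β=0, v≡25 (mod 53); (49|53)=+1, (25|53)=+1; sign (−1)^0·+1^0·+1^1 = +1.
(a,b)_3: α=-4, u≡2; β=0, v≡2 (mod 3); (2|3)=-1, (2|3)=-1; sign (−1)^0·-1^0·-1^-4 = +1.
(a,b)_31: α=1, u≡13; β=0, v≡30 (mod 31); (13|31)=-1, (30|31)=-1; sign (−1)^0·-1^0·-1^1 = -1.
(a,b)_11: α=4, u≡5; β=0, v≡7 (mod 11); (5|11)=+1, (7|11)=-1; sign (−1)^0·+1^0·-1^4 = +1.
(a,b)_37: α=1, u≡2; β=0, v≡5 (mod 37); (2|37)=-1, (5|37)=-1; sign (−1)^0·-1^0·-1^1 = -1.
|Ram(49666247, 17)| = 2, even; anisotropic at {31, 37}.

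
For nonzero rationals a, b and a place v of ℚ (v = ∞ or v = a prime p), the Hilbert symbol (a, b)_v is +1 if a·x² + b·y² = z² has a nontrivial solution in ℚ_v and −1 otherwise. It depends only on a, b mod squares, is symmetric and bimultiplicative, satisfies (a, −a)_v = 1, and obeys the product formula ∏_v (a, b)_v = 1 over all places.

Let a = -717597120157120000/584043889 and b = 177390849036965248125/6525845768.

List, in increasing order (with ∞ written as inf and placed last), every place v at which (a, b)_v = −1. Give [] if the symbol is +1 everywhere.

[23, 29]

Mod squares: a ≡ -22678, b ≡ 6508586. Check v ∈ {∞, 2, 3, 5, 7, 11, 13, 17, 23, 29, 41}.
v=∞: -22678 < 0 and 6508586 > 0  ⇒  (a,b)_∞ = +1.
v=13: a=13^-6·(≡2), b=13^-8·(≡8) mod 13; (2|13)=-1, (8|13)=-1; (−1)^{-6·-8·6}·(-1)^-8·(-1)^-6 = +1.
v=2: v_2(a)=9, v_2(b)=-3; units ≡ 5, 5 (mod 8); ε·ε+αω+βω = 0·0+9·1+-3·1 ≡ 0  ⇒  (a,b)_2 = +1.
v=11: a=11^-2·(≡3), b=11^0·(≡6) mod 11; (3|11)=+1, (6|11)=-1; (−1)^{-2·0·5}·(+1)^0·(-1)^-2 = +1.
v=3: a=3^0·(≡2), b=3^2·(≡2) mod 3; (2|3)=-1, (2|3)=-1; (−1)^{0·2·1}·(-1)^2·(-1)^0 = +1.
v=7: a=7^6·(≡1), b=7^9·(≡4) mod 7; (1|7)=+1, (4|7)=+1; (−1)^{6·9·3}·(+1)^9·(+1)^6 = +1.
v=29: a=29^1·(≡20), b=29^1·(≡19) mod 29; (20|29)=+1, (19|29)=-1; (−1)^{1·1·14}·(+1)^1·(-1)^1 = -1.
v=23: a=23^1·(≡8), b=23^1·(≡6) mod 23; (8|23)=+1, (6|23)=+1; (−1)^{1·1·11}·(+1)^1·(+1)^1 = -1.
v=5: a=5^4·(≡2), b=5^4·(≡4) mod 5; (2|5)=-1, (4|5)=+1; (−1)^{4·4·2}·(-1)^4·(+1)^4 = +1.
v=17: a=17^1·(≡16), b=17^1·(≡4) mod 17; (16|17)=+1, (4|17)=+1; (−1)^{1·1·8}·(+1)^1·(+1)^1 = +1.
v=41: a=41^2·(≡40), b=41^3·(≡34) mod 41; (40|41)=+1, (34|41)=-1; (−1)^{2·3·20}·(+1)^3·(-1)^2 = +1.
(-22678, 6508586 / ℚ) ramifies at {23, 29}: a division algebra.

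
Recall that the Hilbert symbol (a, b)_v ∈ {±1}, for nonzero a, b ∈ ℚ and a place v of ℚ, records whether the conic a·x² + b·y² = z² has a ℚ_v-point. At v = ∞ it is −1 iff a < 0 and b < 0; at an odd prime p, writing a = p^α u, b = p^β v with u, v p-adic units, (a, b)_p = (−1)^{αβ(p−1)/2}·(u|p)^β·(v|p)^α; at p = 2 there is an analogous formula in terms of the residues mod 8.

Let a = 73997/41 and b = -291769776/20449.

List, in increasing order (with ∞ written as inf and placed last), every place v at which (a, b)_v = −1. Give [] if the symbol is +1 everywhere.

Mod squares: a ≡ 3157, b ≡ -779. Check v ∈ {∞, 2, 3, 7, 11, 13, 17, 19, 31, 41}.
v=13: a=13^0·(≡7), b=13^-2·(≡10) mod 13; (7|13)=-1, (10|13)=+1; (−1)^{0·-2·6}·(-1)^-2·(+1)^0 = +1.
v=∞: 3157 > 0 and -779 < 0  ⇒  (a,b)_∞ = +1.
v=7: a=7^1·(≡6), b=7^0·(≡5) mod 7; (6|7)=-1, (5|7)=-1; (−1)^{1·0·3}·(-1)^0·(-1)^1 = -1.
v=2: v_2(a)=0, v_2(b)=4; units ≡ 5, 5 (mod 8); ε·ε+αω+βω = 0·0+0·1+4·1 ≡ 0  ⇒  (a,b)_2 = +1.
v=19: a=19^0·(≡10), b=19^1·(≡17) mod 19; (10|19)=-1, (17|19)=+1; (−1)^{0·1·9}·(-1)^1·(+1)^0 = -1.
v=3: a=3^0·(≡1), b=3^4·(≡1) mod 3; (1|3)=+1, (1|3)=+1; (−1)^{0·4·1}·(+1)^4·(+1)^0 = +1.
v=17: a=17^0·(≡14), b=17^2·(≡11) mod 17; (14|17)=-1, (11|17)=-1; (−1)^{0·2·8}·(-1)^2·(-1)^0 = +1.
v=11: a=11^1·(≡9), b=11^-2·(≡8) mod 11; (9|11)=+1, (8|11)=-1; (−1)^{1·-2·5}·(+1)^-2·(-1)^1 = -1.
v=41: a=41^-1·(≡33), b=41^1·(≡13) mod 41; (33|41)=+1, (13|41)=-1; (−1)^{-1·1·20}·(+1)^1·(-1)^-1 = -1.
v=31: a=31^2·(≡17), b=31^0·(≡12) mod 31; (17|31)=-1, (12|31)=-1; (−1)^{2·0·15}·(-1)^0·(-1)^2 = +1.
Ram(3157, -779) = {7, 11, 19, 41}; no ℚ_7-point on the conic.

[7, 11, 19, 41]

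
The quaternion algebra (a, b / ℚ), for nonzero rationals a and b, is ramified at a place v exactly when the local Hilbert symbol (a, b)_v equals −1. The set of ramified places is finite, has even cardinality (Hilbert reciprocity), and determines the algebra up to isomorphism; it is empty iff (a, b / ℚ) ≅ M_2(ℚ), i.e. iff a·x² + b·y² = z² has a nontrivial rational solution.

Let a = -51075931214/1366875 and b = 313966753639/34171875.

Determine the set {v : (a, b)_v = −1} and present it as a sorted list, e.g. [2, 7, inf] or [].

Mod squares: a ≡ -42, b ≡ 74613. Check v ∈ {∞, 2, 3, 5, 7, 11, 17, 19}.
v=7: a=7^1·(≡1), b=7^1·(≡5) mod 7; (1|7)=+1, (5|7)=-1; (−1)^{1·1·3}·(+1)^1·(-1)^1 = +1.
v=2: v_2(a)=1, v_2(b)=0; units ≡ 3, 5 (mod 8); ε·ε+αω+βω = 1·0+1·1+0·1 ≡ 1  ⇒  (a,b)_2 = -1.
v=17: a=17^4·(≡1), b=17^3·(≡5) mod 17; (1|17)=+1, (5|17)=-1; (−1)^{4·3·8}·(+1)^3·(-1)^4 = +1.
v=3: a=3^-7·(≡1), b=3^-7·(≡1) mod 3; (1|3)=+1, (1|3)=+1; (−1)^{-7·-7·1}·(+1)^-7·(+1)^-7 = -1.
v=∞: -42 < 0 and 74613 > 0  ⇒  (a,b)_∞ = +1.
v=19: a=19^2·(≡12), b=19^3·(≡15) mod 19; (12|19)=-1, (15|19)=-1; (−1)^{2·3·9}·(-1)^3·(-1)^2 = -1.
v=11: a=11^2·(≡8), b=11^3·(≡8) mod 11; (8|11)=-1, (8|11)=-1; (−1)^{2·3·5}·(-1)^3·(-1)^2 = -1.
v=5: a=5^-4·(≡3), b=5^-6·(≡2) mod 5; (3|5)=-1, (2|5)=-1; (−1)^{-4·-6·2}·(-1)^-6·(-1)^-4 = +1.
(-42, 74613 / ℚ) ramifies at {2, 3, 11, 19}: a division algebra.

[2, 3, 11, 19]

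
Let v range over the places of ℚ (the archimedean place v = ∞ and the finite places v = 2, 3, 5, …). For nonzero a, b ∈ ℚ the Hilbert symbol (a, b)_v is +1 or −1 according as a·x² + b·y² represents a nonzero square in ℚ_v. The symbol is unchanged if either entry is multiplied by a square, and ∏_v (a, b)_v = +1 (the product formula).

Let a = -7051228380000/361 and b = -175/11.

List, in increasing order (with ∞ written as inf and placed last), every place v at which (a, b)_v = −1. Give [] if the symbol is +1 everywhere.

(a, b) ≡ (-1598918, -77) mod (ℚ^×)²; places V = {2, 3, 5, 7, 11, 17, 19, 31, 37, 41, ∞}.
(a,b)_5: α=4, u≡2; β=2, v≡3 (mod 5); (2|5)=-1, (3|5)=-1; sign (−1)^0·-1^2·-1^4 = +1.
(a,b)_∞: sgn(-1598918)=−, sgn(-77)=−, so -1.
(a,b)_19: α=-2, u≡2; β=0, v≡10 (mod 19); (2|19)=-1, (10|19)=-1; sign (−1)^0·-1^0·-1^-2 = +1.
(a,b)_11: α=0, u≡1; β=-1, v≡1 (mod 11); (1|11)=+1, (1|11)=+1; sign (−1)^0·+1^-1·+1^0 = +1.
(a,b)_17: α=1, u≡10; β=0, v≡15 (mod 17); (10|17)=-1, (15|17)=+1; sign (−1)^0·-1^0·+1^1 = +1.
(a,b)_2: α=5, β=0; u≡5, v≡3 (mod 8); ε(u)ε(v)=0·1, αω(v)=5·1, βω(u)=0·1; sum ≡ 1  ⇒  -1.
(a,b)_31: α=1, u≡13; β=0, v≡1 (mod 31); (13|31)=-1, (1|31)=+1; sign (−1)^0·-1^0·+1^1 = +1.
(a,b)_7: α=2, u≡2; β=1, v≡6 (mod 7); (2|7)=+1, (6|7)=-1; sign (−1)^0·+1^1·-1^2 = +1.
(a,b)_37: α=1, u≡19; β=0, v≡11 (mod 37); (19|37)=-1, (11|37)=+1; sign (−1)^0·-1^0·+1^1 = +1.
(a,b)_3: α=2, u≡1; β=0, v≡1 (mod 3); (1|3)=+1, (1|3)=+1; sign (−1)^0·+1^0·+1^2 = +1.
(a,b)_41: α=1, u≡35; β=0, v≡40 (mod 41); (35|41)=-1, (40|41)=+1; sign (−1)^0·-1^0·+1^1 = +1.
Ram(-1598918, -77) = {2, ∞}; no ℚ_2-point on the conic.

[2, inf]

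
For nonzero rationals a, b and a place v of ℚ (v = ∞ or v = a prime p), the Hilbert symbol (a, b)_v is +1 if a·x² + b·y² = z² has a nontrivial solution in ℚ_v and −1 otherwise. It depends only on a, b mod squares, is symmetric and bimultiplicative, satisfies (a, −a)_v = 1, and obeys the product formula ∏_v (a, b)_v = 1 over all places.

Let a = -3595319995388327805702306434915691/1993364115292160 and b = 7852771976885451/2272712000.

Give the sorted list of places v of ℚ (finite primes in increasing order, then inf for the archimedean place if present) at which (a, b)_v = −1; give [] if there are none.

Mod squares: a ≡ -4555915, b ≡ 350455. Check v ∈ {∞, 2, 3, 5, 7, 11, 13, 17, 19, 23, 31, 41}.
v=5: a=5^-1·(≡2), b=5^-3·(≡1) mod 5; (2|5)=-1, (1|5)=+1; (−1)^{-1·-3·2}·(-1)^-3·(+1)^-1 = -1.
v=23: a=23^4·(≡11), b=23^2·(≡3) mod 23; (11|23)=-1, (3|23)=+1; (−1)^{4·2·11}·(-1)^2·(+1)^4 = +1.
v=3: a=3^16·(≡2), b=3^6·(≡1) mod 3; (2|3)=-1, (1|3)=+1; (−1)^{16·6·1}·(-1)^6·(+1)^16 = +1.
v=2: v_2(a)=-30, v_2(b)=-6; units ≡ 5, 7 (mod 8); ε·ε+αω+βω = 0·1+-30·0+-6·1 ≡ 0  ⇒  (a,b)_2 = +1.
v=∞: -4555915 < 0 and 350455 > 0  ⇒  (a,b)_∞ = +1.
v=41: a=41^0·(≡31), b=41^-2·(≡22) mod 41; (31|41)=+1, (22|41)=-1; (−1)^{0·-2·20}·(+1)^-2·(-1)^0 = +1.
v=19: a=19^5·(≡2), b=19^1·(≡10) mod 19; (2|19)=-1, (10|19)=-1; (−1)^{5·1·9}·(-1)^1·(-1)^5 = -1.
v=17: a=17^3·(≡5), b=17^1·(≡6) mod 17; (5|17)=-1, (6|17)=-1; (−1)^{3·1·8}·(-1)^1·(-1)^3 = +1.
v=11: a=11^0·(≡8), b=11^2·(≡10) mod 11; (8|11)=-1, (10|11)=-1; (−1)^{0·2·5}·(-1)^2·(-1)^0 = +1.
v=13: a=13^-5·(≡4), b=13^-2·(≡10) mod 13; (4|13)=+1, (10|13)=+1; (−1)^{-5·-2·6}·(+1)^-2·(+1)^-5 = +1.
v=31: a=31^3·(≡3), b=31^1·(≡27) mod 31; (3|31)=-1, (27|31)=-1; (−1)^{3·1·15}·(-1)^1·(-1)^3 = -1.
v=7: a=7^7·(≡2), b=7^5·(≡4) mod 7; (2|7)=+1, (4|7)=+1; (−1)^{7·5·3}·(+1)^5·(+1)^7 = -1.
(-4555915, 350455 / ℚ) ramifies at {5, 7, 19, 31}: a division algebra.

[5, 7, 19, 31]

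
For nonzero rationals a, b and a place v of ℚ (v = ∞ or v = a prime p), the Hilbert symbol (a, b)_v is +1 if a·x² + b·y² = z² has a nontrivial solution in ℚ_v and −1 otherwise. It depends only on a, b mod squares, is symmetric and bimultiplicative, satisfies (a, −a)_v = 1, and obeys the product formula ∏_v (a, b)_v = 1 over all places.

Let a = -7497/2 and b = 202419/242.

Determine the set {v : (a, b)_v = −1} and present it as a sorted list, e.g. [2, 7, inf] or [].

Mod squares: a ≡ -34, b ≡ 102. Check v ∈ {∞, 2, 3, 7, 11, 17}.
v=∞: -34 < 0 and 102 > 0  ⇒  (a,b)_∞ = +1.
v=2: v_2(a)=-1, v_2(b)=-1; units ≡ 7, 3 (mod 8); ε·ε+αω+βω = 1·1+-1·1+-1·0 ≡ 0  ⇒  (a,b)_2 = +1.
v=17: a=17^1·(≡9), b=17^1·(≡6) mod 17; (9|17)=+1, (6|17)=-1; (−1)^{1·1·8}·(+1)^1·(-1)^1 = -1.
v=11: a=11^0·(≡8), b=11^-2·(≡4) mod 11; (8|11)=-1, (4|11)=+1; (−1)^{0·-2·5}·(-1)^-2·(+1)^0 = +1.
v=3: a=3^2·(≡2), b=3^5·(≡1) mod 3; (2|3)=-1, (1|3)=+1; (−1)^{2·5·1}·(-1)^5·(+1)^2 = -1.
v=7: a=7^2·(≡4), b=7^2·(≡2) mod 7; (4|7)=+1, (2|7)=+1; (−1)^{2·2·3}·(+1)^2·(+1)^2 = +1.
(-34, 102 / ℚ) ramifies at {3, 17}: a division algebra.

[3, 17]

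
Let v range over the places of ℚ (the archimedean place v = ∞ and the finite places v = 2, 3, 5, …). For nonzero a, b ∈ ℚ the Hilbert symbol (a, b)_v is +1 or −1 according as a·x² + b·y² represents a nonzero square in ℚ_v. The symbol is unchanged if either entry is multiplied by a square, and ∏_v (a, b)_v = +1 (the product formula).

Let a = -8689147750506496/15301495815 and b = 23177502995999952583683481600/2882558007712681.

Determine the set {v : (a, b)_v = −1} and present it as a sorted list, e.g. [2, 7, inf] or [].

[17, 31]

Mod squares: a ≡ -15810, b ≡ 34. Check v ∈ {∞, 2, 3, 5, 7, 13, 17, 19, 29, 31, 41}.
v=31: a=31^1·(≡21), b=31^2·(≡3) mod 31; (21|31)=-1, (3|31)=-1; (−1)^{1·2·15}·(-1)^2·(-1)^1 = -1.
v=29: a=29^2·(≡5), b=29^4·(≡23) mod 29; (5|29)=+1, (23|29)=+1; (−1)^{2·4·14}·(+1)^4·(+1)^2 = +1.
v=5: a=5^-1·(≡3), b=5^2·(≡4) mod 5; (3|5)=-1, (4|5)=+1; (−1)^{-1·2·2}·(-1)^2·(+1)^-1 = +1.
v=19: a=19^-2·(≡7), b=19^-2·(≡10) mod 19; (7|19)=+1, (10|19)=-1; (−1)^{-2·-2·9}·(+1)^-2·(-1)^-2 = +1.
v=3: a=3^-1·(≡1), b=3^0·(≡1) mod 3; (1|3)=+1, (1|3)=+1; (−1)^{-1·0·1}·(+1)^0·(+1)^-1 = +1.
v=7: a=7^2·(≡5), b=7^4·(≡5) mod 7; (5|7)=-1, (5|7)=-1; (−1)^{2·4·3}·(-1)^4·(-1)^2 = +1.
v=2: v_2(a)=13, v_2(b)=13; units ≡ 7, 1 (mod 8); ε·ε+αω+βω = 1·0+13·0+13·0 ≡ 0  ⇒  (a,b)_2 = +1.
v=41: a=41^-4·(≡16), b=41^-8·(≡26) mod 41; (16|41)=+1, (26|41)=-1; (−1)^{-4·-8·20}·(+1)^-8·(-1)^-4 = +1.
v=17: a=17^3·(≡3), b=17^7·(≡15) mod 17; (3|17)=-1, (15|17)=+1; (−1)^{3·7·8}·(-1)^7·(+1)^3 = -1.
v=∞: -15810 < 0 and 34 > 0  ⇒  (a,b)_∞ = +1.
v=13: a=13^2·(≡2), b=13^2·(≡5) mod 13; (2|13)=-1, (5|13)=-1; (−1)^{2·2·6}·(-1)^2·(-1)^2 = +1.
(-15810, 34 / ℚ) ramifies at {17, 31}: a division algebra.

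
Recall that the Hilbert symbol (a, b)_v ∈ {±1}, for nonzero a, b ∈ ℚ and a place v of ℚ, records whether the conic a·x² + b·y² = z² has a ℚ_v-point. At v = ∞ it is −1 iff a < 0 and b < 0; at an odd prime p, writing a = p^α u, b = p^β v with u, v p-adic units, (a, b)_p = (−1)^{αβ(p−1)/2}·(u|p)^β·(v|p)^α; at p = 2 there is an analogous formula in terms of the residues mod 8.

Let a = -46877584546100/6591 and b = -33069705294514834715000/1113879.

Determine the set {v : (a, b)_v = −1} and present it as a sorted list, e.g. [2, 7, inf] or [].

Mod squares: a ≡ -88179, b ≡ -546. Check v ∈ {∞, 2, 3, 5, 7, 11, 13, 17, 19}.
v=13: a=13^-3·(≡10), b=13^-5·(≡1) mod 13; (10|13)=+1, (1|13)=+1; (−1)^{-3·-5·6}·(+1)^-5·(+1)^-3 = +1.
v=7: a=7^3·(≡3), b=7^3·(≡3) mod 7; (3|7)=-1, (3|7)=-1; (−1)^{3·3·3}·(-1)^3·(-1)^3 = -1.
v=2: v_2(a)=2, v_2(b)=3; units ≡ 5, 7 (mod 8); ε·ε+αω+βω = 0·1+2·0+3·1 ≡ 1  ⇒  (a,b)_2 = -1.
v=11: a=11^4·(≡10), b=11^6·(≡1) mod 11; (10|11)=-1, (1|11)=+1; (−1)^{4·6·5}·(-1)^6·(+1)^4 = +1.
v=∞: -88179 < 0 and -546 < 0  ⇒  (a,b)_∞ = -1.
v=19: a=19^1·(≡8), b=19^4·(≡7) mod 19; (8|19)=-1, (7|19)=+1; (−1)^{1·4·9}·(-1)^4·(+1)^1 = +1.
v=5: a=5^2·(≡1), b=5^4·(≡4) mod 5; (1|5)=+1, (4|5)=+1; (−1)^{2·4·2}·(+1)^4·(+1)^2 = +1.
v=17: a=17^3·(≡4), b=17^4·(≡13) mod 17; (4|17)=+1, (13|17)=+1; (−1)^{3·4·8}·(+1)^4·(+1)^3 = +1.
v=3: a=3^-1·(≡1), b=3^-1·(≡1) mod 3; (1|3)=+1, (1|3)=+1; (−1)^{-1·-1·1}·(+1)^-1·(+1)^-1 = -1.
|Ram(-88179, -546)| = 4, even; anisotropic at {2, 3, 7, ∞}.

[2, 3, 7, inf]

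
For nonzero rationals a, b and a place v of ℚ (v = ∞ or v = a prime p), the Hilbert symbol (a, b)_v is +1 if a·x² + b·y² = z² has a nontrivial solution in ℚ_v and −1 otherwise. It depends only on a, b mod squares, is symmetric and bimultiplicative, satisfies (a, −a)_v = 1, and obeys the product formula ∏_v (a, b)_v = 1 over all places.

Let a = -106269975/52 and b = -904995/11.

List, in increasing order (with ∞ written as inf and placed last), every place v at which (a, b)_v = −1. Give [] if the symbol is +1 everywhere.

[5, 7, 13, inf]

Mod squares: a ≡ -1547, b ≡ -6545. Check v ∈ {∞, 2, 3, 5, 7, 11, 13, 17}.
v=3: a=3^6·(≡1), b=3^2·(≡1) mod 3; (1|3)=+1, (1|3)=+1; (−1)^{6·2·1}·(+1)^2·(+1)^6 = +1.
v=2: v_2(a)=-2, v_2(b)=0; units ≡ 5, 7 (mod 8); ε·ε+αω+βω = 0·1+-2·0+0·1 ≡ 0  ⇒  (a,b)_2 = +1.
v=13: a=13^-1·(≡5), b=13^2·(≡6) mod 13; (5|13)=-1, (6|13)=-1; (−1)^{-1·2·6}·(-1)^2·(-1)^-1 = -1.
v=11: a=11^0·(≡3), b=11^-1·(≡8) mod 11; (3|11)=+1, (8|11)=-1; (−1)^{0·-1·5}·(+1)^-1·(-1)^0 = +1.
v=17: a=17^1·(≡14), b=17^1·(≡7) mod 17; (14|17)=-1, (7|17)=-1; (−1)^{1·1·8}·(-1)^1·(-1)^1 = +1.
v=5: a=5^2·(≡3), b=5^1·(≡1) mod 5; (3|5)=-1, (1|5)=+1; (−1)^{2·1·2}·(-1)^1·(+1)^2 = -1.
v=∞: -1547 < 0 and -6545 < 0  ⇒  (a,b)_∞ = -1.
v=7: a=7^3·(≡3), b=7^1·(≡3) mod 7; (3|7)=-1, (3|7)=-1; (−1)^{3·1·3}·(-1)^1·(-1)^3 = -1.
(-1547, -6545 / ℚ) ramifies at {5, 7, 13, ∞}: a division algebra.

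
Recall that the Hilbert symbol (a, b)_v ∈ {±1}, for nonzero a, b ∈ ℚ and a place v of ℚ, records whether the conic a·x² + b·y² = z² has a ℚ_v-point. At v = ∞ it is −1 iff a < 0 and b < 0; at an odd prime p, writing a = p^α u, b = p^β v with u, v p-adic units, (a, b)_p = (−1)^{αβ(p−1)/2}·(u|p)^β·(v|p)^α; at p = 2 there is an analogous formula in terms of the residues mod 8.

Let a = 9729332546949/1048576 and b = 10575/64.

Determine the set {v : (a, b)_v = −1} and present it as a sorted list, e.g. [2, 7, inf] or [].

(a, b) ≡ (141, 47) mod (ℚ^×)²; places V = {2, 3, 5, 23, 47, ∞}.
(a,b)_23: α=2, u≡4; β=0, v≡1 (mod 23); (4|23)=+1, (1|23)=+1; sign (−1)^0·+1^0·+1^2 = +1.
(a,b)_3: α=11, u≡2; β=2, v≡2 (mod 3); (2|3)=-1, (2|3)=-1; sign (−1)^0·-1^2·-1^11 = -1.
(a,b)_5: α=0, u≡4; β=2, v≡2 (mod 5); (4|5)=+1, (2|5)=-1; sign (−1)^0·+1^2·-1^0 = +1.
(a,b)_∞: sgn(141)=+, sgn(47)=+, so +1.
(a,b)_2: α=-20, β=-6; u≡5, v≡7 (mod 8); ε(u)ε(v)=0·1, αω(v)=-20·0, βω(u)=-6·1; sum ≡ 0  ⇒  +1.
(a,b)_47: α=3, u≡8; β=1, v≡16 (mod 47); (8|47)=+1, (16|47)=+1; sign (−1)^1·+1^1·+1^3 = -1.
(141, 47 / ℚ) ramifies at {3, 47}: a division algebra.

[3, 47]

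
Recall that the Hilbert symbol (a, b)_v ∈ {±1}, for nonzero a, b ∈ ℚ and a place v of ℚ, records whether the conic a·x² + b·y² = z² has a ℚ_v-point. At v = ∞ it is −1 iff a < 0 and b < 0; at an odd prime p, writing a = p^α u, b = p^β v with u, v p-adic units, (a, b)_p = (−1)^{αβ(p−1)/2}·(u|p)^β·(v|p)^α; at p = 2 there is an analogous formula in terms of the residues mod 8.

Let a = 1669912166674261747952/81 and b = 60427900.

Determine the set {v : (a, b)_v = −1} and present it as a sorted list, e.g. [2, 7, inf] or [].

(a, b) ≡ (154583, 604279) mod (ℚ^×)²; places V = {2, 3, 5, 11, 13, 23, 43, 47, ∞}.
(a,b)_23: α=3, u≡19; β=1, v≡10 (mod 23); (19|23)=-1, (10|23)=-1; sign (−1)^1·-1^1·-1^3 = -1.
(a,b)_13: α=3, u≡12; β=1, v≡7 (mod 13); (12|13)=+1, (7|13)=-1; sign (−1)^0·+1^1·-1^3 = -1.
(a,b)_∞: sgn(154583)=+, sgn(604279)=+, so +1.
(a,b)_43: α=4, u≡14; β=1, v≡17 (mod 43); (14|43)=+1, (17|43)=+1; sign (−1)^0·+1^1·+1^4 = +1.
(a,b)_11: α=1, u≡6; β=0, v≡5 (mod 11); (6|11)=-1, (5|11)=+1; sign (−1)^0·-1^0·+1^1 = +1.
(a,b)_47: α=3, u≡11; β=1, v≡15 (mod 47); (11|47)=-1, (15|47)=-1; sign (−1)^1·-1^1·-1^3 = -1.
(a,b)_5: α=0, u≡2; β=2, v≡1 (mod 5); (2|5)=-1, (1|5)=+1; sign (−1)^0·-1^2·+1^0 = +1.
(a,b)_2: α=4, β=2; u≡7, v≡7 (mod 8); ε(u)ε(v)=1·1, αω(v)=4·0, βω(u)=2·0; sum ≡ 1  ⇒  -1.
(a,b)_3: α=-4, u≡2; β=0, v≡1 (mod 3); (2|3)=-1, (1|3)=+1; sign (−1)^0·-1^0·+1^-4 = +1.
(154583, 604279 / ℚ) ramifies at {2, 13, 23, 47}: a division algebra.

[2, 13, 23, 47]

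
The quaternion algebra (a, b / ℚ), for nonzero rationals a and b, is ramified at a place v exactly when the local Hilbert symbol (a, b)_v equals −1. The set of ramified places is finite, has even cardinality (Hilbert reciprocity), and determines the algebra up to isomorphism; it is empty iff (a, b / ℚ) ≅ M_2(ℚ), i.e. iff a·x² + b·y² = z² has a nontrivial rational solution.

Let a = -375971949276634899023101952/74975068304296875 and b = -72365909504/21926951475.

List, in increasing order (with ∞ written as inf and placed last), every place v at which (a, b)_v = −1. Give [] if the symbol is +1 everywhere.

[3, 17, 37, inf]

Mod squares: a ≡ -162282, b ≡ -4386. Check v ∈ {∞, 2, 3, 5, 7, 11, 13, 17, 19, 29, 37, 43}.
v=29: a=29^0·(≡19), b=29^-2·(≡13) mod 29; (19|29)=-1, (13|29)=+1; (−1)^{0·-2·14}·(-1)^-2·(+1)^0 = +1.
v=43: a=43^3·(≡17), b=43^1·(≡8) mod 43; (17|43)=+1, (8|43)=-1; (−1)^{3·1·21}·(+1)^1·(-1)^3 = +1.
v=17: a=17^-1·(≡9), b=17^-1·(≡7) mod 17; (9|17)=+1, (7|17)=-1; (−1)^{-1·-1·8}·(+1)^-1·(-1)^-1 = -1.
v=∞: -162282 < 0 and -4386 < 0  ⇒  (a,b)_∞ = -1.
v=37: a=37^5·(≡17), b=37^2·(≡23) mod 37; (17|37)=-1, (23|37)=-1; (−1)^{5·2·18}·(-1)^2·(-1)^5 = -1.
v=19: a=19^2·(≡17), b=19^0·(≡14) mod 19; (17|19)=+1, (14|19)=-1; (−1)^{2·0·9}·(+1)^0·(-1)^2 = +1.
v=13: a=13^-4·(≡10), b=13^-2·(≡6) mod 13; (10|13)=+1, (6|13)=-1; (−1)^{-4·-2·6}·(+1)^-2·(-1)^-4 = +1.
v=7: a=7^8·(≡5), b=7^4·(≡5) mod 7; (5|7)=-1, (5|7)=-1; (−1)^{8·4·3}·(-1)^4·(-1)^8 = +1.
v=2: v_2(a)=15, v_2(b)=9; units ≡ 3, 7 (mod 8); ε·ε+αω+βω = 1·1+15·0+9·1 ≡ 0  ⇒  (a,b)_2 = +1.
v=11: a=11^-4·(≡3), b=11^-2·(≡1) mod 11; (3|11)=+1, (1|11)=+1; (−1)^{-4·-2·5}·(+1)^-2·(+1)^-4 = +1.
v=3: a=3^-3·(≡2), b=3^-1·(≡2) mod 3; (2|3)=-1, (2|3)=-1; (−1)^{-3·-1·1}·(-1)^-1·(-1)^-3 = -1.
v=5: a=5^-8·(≡2), b=5^-2·(≡4) mod 5; (2|5)=-1, (4|5)=+1; (−1)^{-8·-2·2}·(-1)^-2·(+1)^-8 = +1.
|Ram(-162282, -4386)| = 4, even; anisotropic at {3, 17, 37, ∞}.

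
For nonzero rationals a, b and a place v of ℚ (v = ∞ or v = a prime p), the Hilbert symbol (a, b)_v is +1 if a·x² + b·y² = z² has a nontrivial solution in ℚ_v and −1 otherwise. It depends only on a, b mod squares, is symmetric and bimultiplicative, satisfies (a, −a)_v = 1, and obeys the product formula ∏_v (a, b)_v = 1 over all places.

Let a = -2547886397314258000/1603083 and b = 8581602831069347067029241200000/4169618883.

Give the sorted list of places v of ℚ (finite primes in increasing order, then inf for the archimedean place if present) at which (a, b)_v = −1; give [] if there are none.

[3, 7]

(a, b) ≡ (-15015, 4290) mod (ℚ^×)²; places V = {2, 3, 5, 7, 11, 13, 17, 23, 43, ∞}.
(a,b)_∞: sgn(-15015)=−, sgn(4290)=+, so +1.
(a,b)_2: α=4, β=7; u≡1, v≡1 (mod 8); ε(u)ε(v)=0·0, αω(v)=4·0, βω(u)=7·0; sum ≡ 0  ⇒  +1.
(a,b)_7: α=7, u≡1; β=14, v≡5 (mod 7); (1|7)=+1, (5|7)=-1; sign (−1)^0·+1^14·-1^7 = -1.
(a,b)_17: α=-2, u≡15; β=-4, v≡10 (mod 17); (15|17)=+1, (10|17)=-1; sign (−1)^0·+1^-4·-1^-2 = +1.
(a,b)_43: α=-2, u≡9; β=-2, v≡5 (mod 43); (9|43)=+1, (5|43)=-1; sign (−1)^0·+1^-2·-1^-2 = +1.
(a,b)_11: α=3, u≡7; β=5, v≡1 (mod 11); (7|11)=-1, (1|11)=+1; sign (−1)^1·-1^5·+1^3 = +1.
(a,b)_5: α=3, u≡2; β=5, v≡3 (mod 5); (2|5)=-1, (3|5)=-1; sign (−1)^0·-1^5·-1^3 = +1.
(a,b)_13: α=3, u≡7; β=5, v≡5 (mod 13); (7|13)=-1, (5|13)=-1; sign (−1)^0·-1^5·-1^3 = +1.
(a,b)_23: α=2, u≡16; β=2, v≡8 (mod 23); (16|23)=+1, (8|23)=+1; sign (−1)^0·+1^2·+1^2 = +1.
(a,b)_3: α=-1, u≡2; β=-3, v≡2 (mod 3); (2|3)=-1, (2|3)=-1; sign (−1)^1·-1^-3·-1^-1 = -1.
Ram(-15015, 4290) = {3, 7}; no ℚ_3-point on the conic.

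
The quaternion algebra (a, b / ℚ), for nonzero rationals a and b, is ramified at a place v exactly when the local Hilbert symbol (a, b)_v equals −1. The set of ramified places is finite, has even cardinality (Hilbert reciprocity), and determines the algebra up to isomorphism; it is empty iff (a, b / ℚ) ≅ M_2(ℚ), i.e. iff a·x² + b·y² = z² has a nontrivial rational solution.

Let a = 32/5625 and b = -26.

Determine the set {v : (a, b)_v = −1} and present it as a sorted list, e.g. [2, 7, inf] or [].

Mod squares: a ≡ 2, b ≡ -26. Check v ∈ {∞, 2, 3, 5, 13}.
v=3: a=3^-2·(≡2), b=3^0·(≡1) mod 3; (2|3)=-1, (1|3)=+1; (−1)^{-2·0·1}·(-1)^0·(+1)^-2 = +1.
v=5: a=5^-4·(≡3), b=5^0·(≡4) mod 5; (3|5)=-1, (4|5)=+1; (−1)^{-4·0·2}·(-1)^0·(+1)^-4 = +1.
v=13: a=13^0·(≡5), b=13^1·(≡11) mod 13; (5|13)=-1, (11|13)=-1; (−1)^{0·1·6}·(-1)^1·(-1)^0 = -1.
v=∞: 2 > 0 and -26 < 0  ⇒  (a,b)_∞ = +1.
v=2: v_2(a)=5, v_2(b)=1; units ≡ 1, 3 (mod 8); ε·ε+αω+βω = 0·1+5·1+1·0 ≡ 1  ⇒  (a,b)_2 = -1.
Ram(2, -26) = {2, 13}; no ℚ_2-point on the conic.

[2, 13]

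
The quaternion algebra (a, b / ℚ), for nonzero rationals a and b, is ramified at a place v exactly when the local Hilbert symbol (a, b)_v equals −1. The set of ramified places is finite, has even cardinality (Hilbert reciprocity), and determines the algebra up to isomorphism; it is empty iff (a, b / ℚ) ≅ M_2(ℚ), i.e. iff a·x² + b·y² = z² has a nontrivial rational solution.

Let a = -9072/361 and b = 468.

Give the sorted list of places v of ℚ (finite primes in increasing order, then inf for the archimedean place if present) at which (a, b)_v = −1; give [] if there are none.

(a, b) ≡ (-7, 13) mod (ℚ^×)²; places V = {2, 3, 7, 13, 19, ∞}.
(a,b)_∞: sgn(-7)=−, sgn(13)=+, so +1.
(a,b)_7: α=1, u≡5; β=0, v≡6 (mod 7); (5|7)=-1, (6|7)=-1; sign (−1)^0·-1^0·-1^1 = -1.
(a,b)_2: α=4, β=2; u≡1, v≡5 (mod 8); ε(u)ε(v)=0·0, αω(v)=4·1, βω(u)=2·0; sum ≡ 0  ⇒  +1.
(a,b)_13: α=0, u≡8; β=1, v≡10 (mod 13); (8|13)=-1, (10|13)=+1; sign (−1)^0·-1^1·+1^0 = -1.
(a,b)_3: α=4, u≡2; β=2, v≡1 (mod 3); (2|3)=-1, (1|3)=+1; sign (−1)^0·-1^2·+1^4 = +1.
(a,b)_19: α=-2, u≡10; β=0, v≡12 (mod 19); (10|19)=-1, (12|19)=-1; sign (−1)^0·-1^0·-1^-2 = +1.
Ram(-7, 13) = {7, 13}; no ℚ_7-point on the conic.

[7, 13]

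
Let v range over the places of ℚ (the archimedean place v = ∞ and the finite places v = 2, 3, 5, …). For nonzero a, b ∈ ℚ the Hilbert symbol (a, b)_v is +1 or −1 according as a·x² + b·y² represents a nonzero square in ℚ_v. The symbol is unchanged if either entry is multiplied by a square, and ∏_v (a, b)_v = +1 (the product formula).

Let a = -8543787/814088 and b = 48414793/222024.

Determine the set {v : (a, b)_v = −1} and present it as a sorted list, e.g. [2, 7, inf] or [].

Mod squares: a ≡ -966, b ≡ 180642. Check v ∈ {∞, 2, 3, 7, 11, 17, 19, 23, 29}.
v=11: a=11^-2·(≡8), b=11^-1·(≡2) mod 11; (8|11)=-1, (2|11)=-1; (−1)^{-2·-1·5}·(-1)^-1·(-1)^-2 = -1.
v=∞: -966 < 0 and 180642 > 0  ⇒  (a,b)_∞ = +1.
v=29: a=29^-2·(≡7), b=29^-2·(≡6) mod 29; (7|29)=+1, (6|29)=+1; (−1)^{-2·-2·14}·(+1)^-2·(+1)^-2 = +1.
v=19: a=19^2·(≡10), b=19^2·(≡16) mod 19; (10|19)=-1, (16|19)=+1; (−1)^{2·2·9}·(-1)^2·(+1)^2 = +1.
v=17: a=17^0·(≡10), b=17^1·(≡1) mod 17; (10|17)=-1, (1|17)=+1; (−1)^{0·1·8}·(-1)^1·(+1)^0 = -1.
v=3: a=3^1·(≡2), b=3^-1·(≡1) mod 3; (2|3)=-1, (1|3)=+1; (−1)^{1·-1·1}·(-1)^-1·(+1)^1 = +1.
v=2: v_2(a)=-3, v_2(b)=-3; units ≡ 5, 1 (mod 8); ε·ε+αω+βω = 0·0+-3·0+-3·1 ≡ 1  ⇒  (a,b)_2 = -1.
v=23: a=23^1·(≡9), b=23^1·(≡20) mod 23; (9|23)=+1, (20|23)=-1; (−1)^{1·1·11}·(+1)^1·(-1)^1 = +1.
v=7: a=7^3·(≡2), b=7^3·(≡2) mod 7; (2|7)=+1, (2|7)=+1; (−1)^{3·3·3}·(+1)^3·(+1)^3 = -1.
Ram(-966, 180642) = {2, 7, 11, 17}; no ℚ_2-point on the conic.

[2, 7, 11, 17]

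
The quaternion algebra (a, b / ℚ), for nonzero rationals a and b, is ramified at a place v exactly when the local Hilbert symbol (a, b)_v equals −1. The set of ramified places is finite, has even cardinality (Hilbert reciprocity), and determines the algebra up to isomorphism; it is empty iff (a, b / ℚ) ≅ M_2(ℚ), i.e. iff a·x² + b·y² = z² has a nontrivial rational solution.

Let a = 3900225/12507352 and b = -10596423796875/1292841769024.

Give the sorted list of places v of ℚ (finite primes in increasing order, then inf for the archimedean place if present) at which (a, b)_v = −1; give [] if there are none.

(a, b) ≡ (3432198, -323) mod (ℚ^×)²; places V = {2, 3, 5, 7, 11, 13, 17, 19, 23, 29, ∞}.
(a,b)_3: α=1, u≡1; β=4, v≡1 (mod 3); (1|3)=+1, (1|3)=+1; sign (−1)^0·+1^4·+1^1 = +1.
(a,b)_19: α=1, u≡16; β=1, v≡10 (mod 19); (16|19)=+1, (10|19)=-1; sign (−1)^1·+1^1·-1^1 = +1.
(a,b)_2: α=-3, β=-6; u≡3, v≡5 (mod 8); ε(u)ε(v)=1·0, αω(v)=-3·1, βω(u)=-6·1; sum ≡ 1  ⇒  -1.
(a,b)_11: α=-1, u≡9; β=0, v≡6 (mod 11); (9|11)=+1, (6|11)=-1; sign (−1)^0·+1^0·-1^-1 = -1.
(a,b)_23: α=1, u≡2; β=2, v≡5 (mod 23); (2|23)=+1, (5|23)=-1; sign (−1)^0·+1^2·-1^1 = -1.
(a,b)_5: α=2, u≡2; β=6, v≡3 (mod 5); (2|5)=-1, (3|5)=-1; sign (−1)^0·-1^6·-1^2 = +1.
(a,b)_17: α=1, u≡1; β=1, v≡13 (mod 17); (1|17)=+1, (13|17)=+1; sign (−1)^0·+1^1·+1^1 = +1.
(a,b)_∞: sgn(3432198)=+, sgn(-323)=−, so +1.
(a,b)_13: α=-2, u≡9; β=-4, v≡11 (mod 13); (9|13)=+1, (11|13)=-1; sign (−1)^0·+1^-4·-1^-2 = +1.
(a,b)_7: α=1, u≡6; β=2, v≡5 (mod 7); (6|7)=-1, (5|7)=-1; sign (−1)^0·-1^2·-1^1 = -1.
(a,b)_29: α=-2, u≡26; β=-4, v≡28 (mod 29); (26|29)=-1, (28|29)=+1; sign (−1)^0·-1^-4·+1^-2 = +1.
(3432198, -323 / ℚ) ramifies at {2, 7, 11, 23}: a division algebra.

[2, 7, 11, 23]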